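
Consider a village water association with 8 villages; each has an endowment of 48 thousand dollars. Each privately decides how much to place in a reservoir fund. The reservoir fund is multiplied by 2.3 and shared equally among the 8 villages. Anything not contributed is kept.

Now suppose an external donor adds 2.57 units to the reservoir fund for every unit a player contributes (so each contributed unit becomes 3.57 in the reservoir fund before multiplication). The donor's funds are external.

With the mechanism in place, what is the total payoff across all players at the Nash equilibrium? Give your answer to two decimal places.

3153.02 thousand dollars

With the mechanism, a contributed unit returns 2.3 × 3.57 / 8 = 1.0264 per unit of net cost to the contributor — now above 1 — so contributing fully is weakly dominant for every player.
So the Nash equilibrium is full contribution by all 8; the group earns 2.3 × 3.57 × 384 = 3153.02.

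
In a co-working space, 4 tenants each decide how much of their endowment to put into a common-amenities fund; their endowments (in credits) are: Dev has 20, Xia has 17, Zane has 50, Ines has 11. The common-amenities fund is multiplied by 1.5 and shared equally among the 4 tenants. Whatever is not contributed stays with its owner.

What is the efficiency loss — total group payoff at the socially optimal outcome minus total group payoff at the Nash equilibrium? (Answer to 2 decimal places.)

The private return per contributed unit is 1.5/4 = 0.3750 < 1 for every player regardless of endowment, so the Nash equilibrium is zero contribution and the group total is Σ E_j = 20 + 17 + 50 + 11 = 98.
Each contributed unit returns 1.500 to the group, so the social optimum is full contribution by everyone: group total = 1.500 × 98 = 147.00.
Efficiency loss = (1.500 − 1) × 98 = 49.00.

49.00 credits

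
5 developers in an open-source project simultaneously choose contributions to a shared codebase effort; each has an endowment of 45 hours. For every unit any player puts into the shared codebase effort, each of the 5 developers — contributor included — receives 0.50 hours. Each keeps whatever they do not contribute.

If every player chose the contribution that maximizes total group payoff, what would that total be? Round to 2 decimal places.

Each contributed unit returns 2.500 to the group as a whole (0.50 to each of 5 players), which exceeds 1, so the social optimum is full contribution: group total = 2.500 × 225 = 562.50.

562.50 hours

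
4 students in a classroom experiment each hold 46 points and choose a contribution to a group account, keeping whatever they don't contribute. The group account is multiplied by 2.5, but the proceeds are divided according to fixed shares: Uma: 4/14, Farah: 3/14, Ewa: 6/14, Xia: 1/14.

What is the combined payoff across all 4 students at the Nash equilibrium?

A player with share s gets back 2.5·s per unit contributed, so full contribution is dominant for anyone with s > 1/2.5 = 0.4000 and zero contribution is dominant for anyone below.
The only share above 0.4000 is Ewa's 6/14, contributing 46; the remaining 3 contribute 0. Total contributed: 46.
The group account pays out 2.5 × 46 = 115.00 in total (split across the unequal shares, but the aggregate is all that matters for the group sum).
The 3 free-riders keep 46 each, adding 138. Group total = 138 + 115.00 = 253.00.

253.00 points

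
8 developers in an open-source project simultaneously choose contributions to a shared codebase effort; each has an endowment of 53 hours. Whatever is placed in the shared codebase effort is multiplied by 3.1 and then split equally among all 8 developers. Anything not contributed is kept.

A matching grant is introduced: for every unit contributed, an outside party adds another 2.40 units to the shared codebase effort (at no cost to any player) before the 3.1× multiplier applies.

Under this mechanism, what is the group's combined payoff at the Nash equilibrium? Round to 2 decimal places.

4468.96 hours

Under the mechanism each unit contributed yields 3.1 × 3.40 / 8 = 1.3175 back to its contributor per unit of net cost, which exceeds 1, making full contribution the dominant choice for everyone.
At the Nash equilibrium everyone contributes 53. Group total payoff = 3.1 × 3.40 × 424 = 4468.96.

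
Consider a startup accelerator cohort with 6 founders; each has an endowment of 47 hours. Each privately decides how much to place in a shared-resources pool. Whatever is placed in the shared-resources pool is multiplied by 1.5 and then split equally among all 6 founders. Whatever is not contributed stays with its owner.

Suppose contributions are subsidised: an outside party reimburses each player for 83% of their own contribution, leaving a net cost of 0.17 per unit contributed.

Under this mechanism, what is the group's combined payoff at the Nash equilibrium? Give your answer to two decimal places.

Under the mechanism each unit contributed yields (1.5/6) / 0.17 = 1.4706 back to its contributor per unit of net cost, which exceeds 1, making full contribution the dominant choice for everyone.
At the Nash equilibrium everyone contributes 47. Group total payoff = 6 × (47 × 0.83 + 1.5 × 47) = 657.06.

657.06 hours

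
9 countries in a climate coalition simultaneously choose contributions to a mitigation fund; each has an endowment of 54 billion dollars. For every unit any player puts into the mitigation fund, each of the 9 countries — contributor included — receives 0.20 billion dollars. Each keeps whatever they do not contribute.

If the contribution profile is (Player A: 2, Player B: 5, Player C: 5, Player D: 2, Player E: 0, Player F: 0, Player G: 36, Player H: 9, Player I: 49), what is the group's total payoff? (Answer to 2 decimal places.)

Total contributed: 2 + 5 + 5 + 2 + 0 + 0 + 36 + 9 + 49 = 108; total kept: 9 × 54 − 108 = 378.
The mitigation fund pays out 0.20 × 9 × 108 = 194.40 in aggregate.
Group total = 378 + 194.40 = 572.40.

572.40 billion dollars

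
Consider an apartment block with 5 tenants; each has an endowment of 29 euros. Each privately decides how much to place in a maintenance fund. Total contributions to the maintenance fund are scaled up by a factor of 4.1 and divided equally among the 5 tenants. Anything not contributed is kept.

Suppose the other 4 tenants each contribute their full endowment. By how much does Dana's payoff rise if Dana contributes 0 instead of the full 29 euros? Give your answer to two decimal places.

5.22 euros

Switching from a contribution of 29 to 0 lets Dana keep an extra 29 euros, but lowers the maintenance fund by 29, which costs Dana their own share of that drop: 4.1/5 × 29 = 23.78.
Net gain = 29 − 23.78 = 5.22. The private return per contributed unit (0.8200) is below 1, so free-riding is indeed the best response regardless of what the others do.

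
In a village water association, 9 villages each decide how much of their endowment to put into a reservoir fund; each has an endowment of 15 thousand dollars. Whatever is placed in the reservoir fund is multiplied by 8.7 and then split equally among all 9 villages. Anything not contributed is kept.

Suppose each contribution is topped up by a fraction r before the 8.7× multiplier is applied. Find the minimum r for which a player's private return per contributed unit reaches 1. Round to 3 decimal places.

0.034

With matching at rate r, one contributed unit becomes (1 + r) in the reservoir fund and returns 8.7 × (1 + r) / 9 to the contributor.
Setting this equal to 1: 1 + r = 9/8.7 = 1.0345.
So the minimum matching rate is r = 1.0345 − 1 = 0.034.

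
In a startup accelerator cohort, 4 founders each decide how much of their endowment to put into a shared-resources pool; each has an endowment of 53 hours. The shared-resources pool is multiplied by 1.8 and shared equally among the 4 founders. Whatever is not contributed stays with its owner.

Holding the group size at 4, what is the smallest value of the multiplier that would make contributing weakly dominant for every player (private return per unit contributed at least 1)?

4

A contributed unit returns (multiplier)/4 to its contributor.
This reaches 1 exactly when the multiplier is 4.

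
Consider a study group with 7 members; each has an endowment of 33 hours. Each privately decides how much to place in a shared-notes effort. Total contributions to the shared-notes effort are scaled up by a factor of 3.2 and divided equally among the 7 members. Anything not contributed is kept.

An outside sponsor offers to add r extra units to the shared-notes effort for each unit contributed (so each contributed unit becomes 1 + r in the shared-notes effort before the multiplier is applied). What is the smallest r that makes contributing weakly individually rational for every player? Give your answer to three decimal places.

With matching at rate r, one contributed unit becomes (1 + r) in the shared-notes effort and returns 3.2 × (1 + r) / 7 to the contributor.
Setting this equal to 1: 1 + r = 7/3.2 = 2.1875.
So the minimum matching rate is r = 2.1875 − 1 = 1.188.

1.188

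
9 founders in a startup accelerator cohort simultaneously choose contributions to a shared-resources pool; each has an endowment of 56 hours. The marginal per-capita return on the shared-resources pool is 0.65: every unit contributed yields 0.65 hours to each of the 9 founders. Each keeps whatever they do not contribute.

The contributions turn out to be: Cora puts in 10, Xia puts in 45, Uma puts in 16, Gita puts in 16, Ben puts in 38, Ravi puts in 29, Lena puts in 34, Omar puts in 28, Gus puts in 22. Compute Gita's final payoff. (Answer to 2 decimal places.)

194.70 hours

Total contributed: 10 + 45 + 16 + 16 + 38 + 29 + 34 + 28 + 22 = 238.
Each receives 0.65 × 238 = 154.70 from the shared-resources pool.
Gita keeps 56 − 16 = 40, so Gita's payoff is 40 + 154.70 = 194.70.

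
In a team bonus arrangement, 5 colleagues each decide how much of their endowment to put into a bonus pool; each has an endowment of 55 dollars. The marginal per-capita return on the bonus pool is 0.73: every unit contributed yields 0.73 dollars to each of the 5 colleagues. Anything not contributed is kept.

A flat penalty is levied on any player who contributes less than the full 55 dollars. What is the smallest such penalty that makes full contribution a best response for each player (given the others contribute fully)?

Given the others contribute fully, the best deviation is to contribute 0 (any partial contribution still incurs the fine and gives up units whose private return 0.73 is below 1).
Deviating from 55 to 0 saves 55 dollars but forfeits the deviator's share of the drop in the bonus pool: 0.73 × 55 = 40.15.
So the deviation gain is 55 − 40.15 = 14.85, and the fine must be at least 14.85 dollars to wipe it out.

14.85 dollars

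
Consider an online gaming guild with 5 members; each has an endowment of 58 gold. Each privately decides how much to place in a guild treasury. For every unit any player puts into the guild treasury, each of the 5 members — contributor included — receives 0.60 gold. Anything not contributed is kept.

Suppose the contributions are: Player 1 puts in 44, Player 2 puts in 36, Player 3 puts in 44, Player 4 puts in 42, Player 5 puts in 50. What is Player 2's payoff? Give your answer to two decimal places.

Total contributed: 44 + 36 + 44 + 42 + 50 = 216.
Each receives 0.60 × 216 = 129.60 from the guild treasury.
Player 2 keeps 58 − 36 = 22, so Player 2's payoff is 22 + 129.60 = 151.60.

151.60 gold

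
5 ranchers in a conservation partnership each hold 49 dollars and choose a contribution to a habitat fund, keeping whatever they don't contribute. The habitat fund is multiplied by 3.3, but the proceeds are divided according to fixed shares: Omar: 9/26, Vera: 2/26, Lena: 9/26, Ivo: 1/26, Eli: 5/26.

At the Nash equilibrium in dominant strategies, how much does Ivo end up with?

For player j, contributing a unit is worthwhile iff 3.3 × (j's share) ≥ 1, i.e. iff j's share is at least 0.3030.
The shares above 0.3030 belong to Omar and Lena, contributing 49 each; the remaining 3 contribute 0. Total contributed: 98.
Ivo keeps 49 and receives 3.3 × 98 × 1/26 = 12.44 from the habitat fund, for a payoff of 61.44.

61.44 dollars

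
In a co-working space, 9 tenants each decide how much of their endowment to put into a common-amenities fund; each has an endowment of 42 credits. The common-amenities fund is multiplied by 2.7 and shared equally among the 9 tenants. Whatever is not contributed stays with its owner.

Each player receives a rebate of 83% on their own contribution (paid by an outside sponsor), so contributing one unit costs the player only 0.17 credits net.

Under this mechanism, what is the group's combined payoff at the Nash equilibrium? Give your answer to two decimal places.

The effective private return per unit is now (2.7/9) / 0.17 = 1.7647 > 1, so every player's dominant strategy flips to full contribution.
So the Nash equilibrium is full contribution by all 9; the group earns 9 × (42 × 0.83 + 2.7 × 42) = 1334.34.

1334.34 credits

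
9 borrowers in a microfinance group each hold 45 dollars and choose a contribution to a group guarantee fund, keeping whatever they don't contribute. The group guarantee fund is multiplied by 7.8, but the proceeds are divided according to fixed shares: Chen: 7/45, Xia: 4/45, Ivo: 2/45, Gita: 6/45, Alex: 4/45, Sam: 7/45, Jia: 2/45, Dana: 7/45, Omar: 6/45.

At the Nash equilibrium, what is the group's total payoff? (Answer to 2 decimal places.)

A player with share s gets back 7.8·s per unit contributed, so full contribution is dominant for anyone with s > 1/7.8 = 0.1282 and zero contribution is dominant for anyone below.
Chen, Gita, Sam, Dana and Omar clear that bar, contributing 45 each; the remaining 4 contribute 0. Total contributed: 225.
The group guarantee fund pays out 7.8 × 225 = 1755.00 in total (split across the unequal shares, but the aggregate is all that matters for the group sum).
The 4 free-riders keep 45 each, adding 180. Group total = 180 + 1755.00 = 1935.00.

1935.00 dollars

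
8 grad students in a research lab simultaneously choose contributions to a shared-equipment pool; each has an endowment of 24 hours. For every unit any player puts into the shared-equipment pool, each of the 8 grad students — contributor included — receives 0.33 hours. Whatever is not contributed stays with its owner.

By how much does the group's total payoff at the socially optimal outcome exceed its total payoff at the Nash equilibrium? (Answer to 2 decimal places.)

314.88 hours

The private return per contributed unit is 0.33 < 1, so contributing 0 is dominant for every player. At the Nash equilibrium everyone keeps their 24, and the group total is 8 × 24 = 192.
Each contributed unit returns 2.640 to the group as a whole (0.33 to each of 8 players), which exceeds 1, so the social optimum is full contribution: group total = 2.640 × 192 = 506.88.
Efficiency loss = 506.88 − 192 = 314.88.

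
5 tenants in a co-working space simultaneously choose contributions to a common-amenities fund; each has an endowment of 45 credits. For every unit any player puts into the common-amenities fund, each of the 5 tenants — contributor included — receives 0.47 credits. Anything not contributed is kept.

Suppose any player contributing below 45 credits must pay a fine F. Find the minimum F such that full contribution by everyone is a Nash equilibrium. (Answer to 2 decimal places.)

23.85 credits

Given the others contribute fully, the best deviation is to contribute 0 (any partial contribution still incurs the fine and gives up units whose private return 0.47 is below 1).
Deviating from 45 to 0 saves 45 credits but forfeits the deviator's share of the drop in the common-amenities fund: 0.47 × 45 = 21.15.
So the deviation gain is 45 − 21.15 = 23.85, and the fine must be at least 23.85 credits to wipe it out.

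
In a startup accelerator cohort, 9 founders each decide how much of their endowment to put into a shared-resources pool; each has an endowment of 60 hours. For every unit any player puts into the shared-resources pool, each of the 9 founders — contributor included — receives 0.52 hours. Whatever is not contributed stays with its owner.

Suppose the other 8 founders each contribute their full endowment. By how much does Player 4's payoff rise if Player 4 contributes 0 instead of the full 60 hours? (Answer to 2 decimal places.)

28.80 hours

Switching from a contribution of 60 to 0 lets Player 4 keep an extra 60 hours, but lowers the shared-resources pool by 60, which costs Player 4 their own share of that drop: 0.52 × 60 = 31.20.
Net gain = 60 − 31.20 = 28.80. The private return per contributed unit (0.52) is below 1, so free-riding is indeed the best response regardless of what the others do.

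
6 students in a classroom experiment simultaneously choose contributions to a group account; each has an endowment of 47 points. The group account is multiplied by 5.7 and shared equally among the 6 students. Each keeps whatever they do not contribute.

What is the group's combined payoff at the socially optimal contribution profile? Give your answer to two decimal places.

Each contributed unit returns 5.700 to the group as a whole (0.9500 to each of 6 players), which exceeds 1, so the social optimum is full contribution: group total = 5.700 × 282 = 1607.40.

1607.40 points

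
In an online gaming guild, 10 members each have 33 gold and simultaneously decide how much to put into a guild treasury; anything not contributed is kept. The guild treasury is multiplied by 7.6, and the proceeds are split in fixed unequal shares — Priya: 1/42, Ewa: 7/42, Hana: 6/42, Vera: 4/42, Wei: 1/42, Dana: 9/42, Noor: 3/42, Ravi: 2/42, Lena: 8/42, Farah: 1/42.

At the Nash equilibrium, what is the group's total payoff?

Player j's private return per contributed unit is 7.6 × (j's share). Contributing is weakly dominant for j when that share is at least 1/7.6 = 0.1316, and contributing 0 is dominant otherwise.
The shares above 0.1316 belong to Ewa, Hana, Dana and Lena, contributing 33 each; the remaining 6 contribute 0. Total contributed: 132.
The guild treasury pays out 7.6 × 132 = 1003.20 in total (split across the unequal shares, but the aggregate is all that matters for the group sum).
The 6 free-riders keep 33 each, adding 198. Group total = 198 + 1003.20 = 1201.20.

1201.20 gold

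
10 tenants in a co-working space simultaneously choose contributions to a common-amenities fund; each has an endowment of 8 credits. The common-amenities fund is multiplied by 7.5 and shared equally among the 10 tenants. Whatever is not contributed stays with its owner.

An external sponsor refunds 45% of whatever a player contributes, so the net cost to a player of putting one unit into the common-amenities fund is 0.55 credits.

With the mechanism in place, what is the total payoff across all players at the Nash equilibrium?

636.00 credits

With the mechanism, a contributed unit returns (7.5/10) / 0.55 = 1.3636 per unit of net cost to the contributor — now above 1 — so contributing fully is weakly dominant for every player.
So the Nash equilibrium is full contribution by all 10; the group earns 10 × (8 × 0.45 + 7.5 × 8) = 636.00.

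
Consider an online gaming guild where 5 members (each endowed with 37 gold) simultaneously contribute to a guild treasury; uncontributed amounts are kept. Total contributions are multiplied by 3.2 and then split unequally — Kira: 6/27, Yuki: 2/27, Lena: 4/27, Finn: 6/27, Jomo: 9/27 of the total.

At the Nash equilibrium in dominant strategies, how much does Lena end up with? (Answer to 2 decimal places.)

Player j's private return per contributed unit is 3.2 × (j's share). Contributing is weakly dominant for j when that share is at least 1/3.2 = 0.3125, and contributing 0 is dominant otherwise.
The only share above 0.3125 is Jomo's 9/27, contributing 37; the remaining 4 contribute 0. Total contributed: 37.
Lena keeps 37 and receives 3.2 × 37 × 4/27 = 17.54 from the guild treasury, for a payoff of 54.54.

54.54 gold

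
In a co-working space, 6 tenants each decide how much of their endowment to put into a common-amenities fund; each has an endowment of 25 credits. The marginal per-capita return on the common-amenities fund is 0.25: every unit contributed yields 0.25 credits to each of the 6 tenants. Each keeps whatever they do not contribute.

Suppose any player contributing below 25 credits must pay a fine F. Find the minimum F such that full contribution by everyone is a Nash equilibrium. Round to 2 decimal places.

18.75 credits

Given the others contribute fully, the best deviation is to contribute 0 (any partial contribution still incurs the fine and gives up units whose private return 0.25 is below 1).
Deviating from 25 to 0 saves 25 credits but forfeits the deviator's share of the drop in the common-amenities fund: 0.25 × 25 = 6.25.
So the deviation gain is 25 − 6.25 = 18.75, and the fine must be at least 18.75 credits to wipe it out.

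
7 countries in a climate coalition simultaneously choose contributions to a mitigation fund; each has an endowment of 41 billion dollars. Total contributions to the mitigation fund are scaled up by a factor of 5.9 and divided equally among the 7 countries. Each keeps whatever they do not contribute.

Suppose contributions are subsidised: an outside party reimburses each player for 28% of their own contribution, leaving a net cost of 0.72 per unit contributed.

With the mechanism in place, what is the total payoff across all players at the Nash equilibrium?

1773.66 billion dollars

The effective private return per unit is now (5.9/7) / 0.72 = 1.1706 > 1, so every player's dominant strategy flips to full contribution.
So the Nash equilibrium is full contribution by all 7; the group earns 7 × (41 × 0.28 + 5.9 × 41) = 1773.66.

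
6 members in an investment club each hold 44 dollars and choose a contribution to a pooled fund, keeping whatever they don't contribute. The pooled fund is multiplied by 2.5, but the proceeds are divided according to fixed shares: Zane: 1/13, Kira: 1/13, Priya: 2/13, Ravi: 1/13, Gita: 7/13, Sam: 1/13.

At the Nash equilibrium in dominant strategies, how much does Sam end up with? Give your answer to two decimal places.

A player with share s gets back 2.5·s per unit contributed, so full contribution is dominant for anyone with s > 1/2.5 = 0.4000 and zero contribution is dominant for anyone below.
The only share above 0.4000 is Gita's 7/13, contributing 44; the remaining 5 contribute 0. Total contributed: 44.
Sam keeps 44 and receives 2.5 × 44 × 1/13 = 8.46 from the pooled fund, for a payoff of 52.46.

52.46 dollars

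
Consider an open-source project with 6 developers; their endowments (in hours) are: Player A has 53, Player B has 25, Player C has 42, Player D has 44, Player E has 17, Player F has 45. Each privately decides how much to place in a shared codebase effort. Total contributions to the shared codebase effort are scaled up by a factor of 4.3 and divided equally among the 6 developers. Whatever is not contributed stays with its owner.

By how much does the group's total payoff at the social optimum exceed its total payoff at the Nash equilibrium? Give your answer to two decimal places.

745.80 hours

The private return per contributed unit is 4.3/6 = 0.7167 < 1 for every player regardless of endowment, so the Nash equilibrium is zero contribution and the group total is Σ E_j = 53 + 25 + 42 + 44 + 17 + 45 = 226.
Each contributed unit returns 4.300 to the group, so the social optimum is full contribution by everyone: group total = 4.300 × 226 = 971.80.
Efficiency loss = (4.300 − 1) × 226 = 745.80.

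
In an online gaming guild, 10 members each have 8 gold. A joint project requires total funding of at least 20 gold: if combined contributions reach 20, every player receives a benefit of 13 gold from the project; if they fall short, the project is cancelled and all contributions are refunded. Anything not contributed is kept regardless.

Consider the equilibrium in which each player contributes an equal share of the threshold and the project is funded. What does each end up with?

19 gold

Equal share of the threshold: 20/10 = 2.
At this profile no one gains by cutting their contribution: any cut drops the total below 20, the project is cancelled, contributions are refunded, and the deviator ends with 8, which is less than 8 − 2 + 13 = 19. Contributing more than 2 just wastes the excess. So contributing exactly 2 is a best response.
Each player's payoff: 8 − 2 + 13 = 19.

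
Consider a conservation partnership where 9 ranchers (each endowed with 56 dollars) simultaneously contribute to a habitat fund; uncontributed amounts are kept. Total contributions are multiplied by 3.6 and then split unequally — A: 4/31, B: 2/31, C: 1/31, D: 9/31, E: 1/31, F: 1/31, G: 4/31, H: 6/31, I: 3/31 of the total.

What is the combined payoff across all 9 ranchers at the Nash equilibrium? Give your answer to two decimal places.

Each unit j contributes comes back to j as 3.6 × (j's share), so j prefers to contribute only if that share exceeds 1/3.6 = 0.2778; otherwise keeping the unit dominates.
Only D (9/31) clears that bar, contributing 56; the remaining 8 contribute 0. Total contributed: 56.
The habitat fund pays out 3.6 × 56 = 201.60 in total (split across the unequal shares, but the aggregate is all that matters for the group sum).
The 8 free-riders keep 56 each, adding 448. Group total = 448 + 201.60 = 649.60.

649.60 dollars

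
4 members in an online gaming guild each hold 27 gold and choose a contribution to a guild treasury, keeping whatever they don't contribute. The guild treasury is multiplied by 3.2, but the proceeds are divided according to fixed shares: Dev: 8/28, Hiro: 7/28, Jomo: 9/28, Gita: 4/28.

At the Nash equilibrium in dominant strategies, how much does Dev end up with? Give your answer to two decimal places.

51.69 gold

Each unit j contributes comes back to j as 3.2 × (j's share), so j prefers to contribute only if that share exceeds 1/3.2 = 0.3125; otherwise keeping the unit dominates.
Only Jomo (9/28) clears that bar, contributing 27; the remaining 3 contribute 0. Total contributed: 27.
Dev keeps 27 and receives 3.2 × 27 × 8/28 = 24.69 from the guild treasury, for a payoff of 51.69.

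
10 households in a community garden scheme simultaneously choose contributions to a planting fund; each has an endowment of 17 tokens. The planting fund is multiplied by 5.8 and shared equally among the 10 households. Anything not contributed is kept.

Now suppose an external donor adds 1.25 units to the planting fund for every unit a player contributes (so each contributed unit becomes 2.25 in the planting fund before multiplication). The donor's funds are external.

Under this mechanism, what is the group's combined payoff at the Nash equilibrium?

2218.50 tokens

Under the mechanism each unit contributed yields 5.8 × 2.25 / 10 = 1.3050 back to its contributor per unit of net cost, which exceeds 1, making full contribution the dominant choice for everyone.
So the Nash equilibrium is full contribution by all 10; the group earns 5.8 × 2.25 × 170 = 2218.50.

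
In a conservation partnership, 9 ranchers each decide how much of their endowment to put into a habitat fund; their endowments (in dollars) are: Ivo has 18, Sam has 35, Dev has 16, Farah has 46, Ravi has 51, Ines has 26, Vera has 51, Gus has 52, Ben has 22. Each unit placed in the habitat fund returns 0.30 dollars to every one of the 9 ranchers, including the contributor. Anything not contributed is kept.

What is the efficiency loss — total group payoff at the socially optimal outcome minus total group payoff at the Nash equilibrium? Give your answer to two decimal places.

538.90 dollars

The private return per contributed unit is 0.30 < 1 for everyone, so the Nash equilibrium is zero contribution and the group total is Σ E_j = 18 + 35 + 16 + 46 + 51 + 26 + 51 + 52 + 22 = 317.
Each contributed unit returns 2.700 to the group, so the social optimum is full contribution by everyone: group total = 2.700 × 317 = 855.90.
Efficiency loss = (2.700 − 1) × 317 = 538.90.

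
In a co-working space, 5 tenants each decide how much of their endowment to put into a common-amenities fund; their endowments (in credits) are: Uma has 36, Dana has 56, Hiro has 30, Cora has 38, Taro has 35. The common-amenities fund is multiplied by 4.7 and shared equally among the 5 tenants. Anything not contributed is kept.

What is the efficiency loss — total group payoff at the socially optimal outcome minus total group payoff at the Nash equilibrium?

The private return per contributed unit is 4.7/5 = 0.9400 < 1 for every player regardless of endowment, so the Nash equilibrium is zero contribution and the group total is Σ E_j = 36 + 56 + 30 + 38 + 35 = 195.
Each contributed unit returns 4.700 to the group, so the social optimum is full contribution by everyone: group total = 4.700 × 195 = 916.50.
Efficiency loss = (4.700 − 1) × 195 = 721.50.

721.50 credits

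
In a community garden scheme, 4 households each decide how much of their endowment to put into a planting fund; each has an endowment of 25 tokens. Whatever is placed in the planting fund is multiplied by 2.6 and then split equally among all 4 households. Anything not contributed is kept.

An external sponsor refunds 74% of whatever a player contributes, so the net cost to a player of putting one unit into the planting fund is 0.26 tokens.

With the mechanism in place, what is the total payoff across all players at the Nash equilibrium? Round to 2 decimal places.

334.00 tokens

The effective private return per unit is now (2.6/4) / 0.26 = 2.5000 > 1, so every player's dominant strategy flips to full contribution.
So the Nash equilibrium is full contribution by all 4; the group earns 4 × (25 × 0.74 + 2.6 × 25) = 334.00.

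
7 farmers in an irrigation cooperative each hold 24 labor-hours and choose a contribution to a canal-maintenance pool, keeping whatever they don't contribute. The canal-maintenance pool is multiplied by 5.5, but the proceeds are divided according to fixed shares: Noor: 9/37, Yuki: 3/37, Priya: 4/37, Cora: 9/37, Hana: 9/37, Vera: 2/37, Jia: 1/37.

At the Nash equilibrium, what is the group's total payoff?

Each unit j contributes comes back to j as 5.5 × (j's share), so j prefers to contribute only if that share exceeds 1/5.5 = 0.1818; otherwise keeping the unit dominates.
Noor, Cora and Hana clear that bar, contributing 24 each; the remaining 4 contribute 0. Total contributed: 72.
The canal-maintenance pool pays out 5.5 × 72 = 396.00 in total (split across the unequal shares, but the aggregate is all that matters for the group sum).
The 4 free-riders keep 24 each, adding 96. Group total = 96 + 396.00 = 492.00.

492.00 labor-hours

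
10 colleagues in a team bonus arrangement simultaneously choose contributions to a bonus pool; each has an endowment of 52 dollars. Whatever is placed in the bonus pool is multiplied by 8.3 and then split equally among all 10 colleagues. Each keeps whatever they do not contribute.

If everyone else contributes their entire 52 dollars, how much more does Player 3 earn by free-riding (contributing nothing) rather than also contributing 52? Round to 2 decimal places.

Switching from a contribution of 52 to 0 lets Player 3 keep an extra 52 dollars, but lowers the bonus pool by 52, which costs Player 3 their own share of that drop: 8.3/10 × 52 = 43.16.
Net gain = 52 − 43.16 = 8.84. The private return per contributed unit (0.8300) is below 1, so free-riding is indeed the best response regardless of what the others do.

8.84 dollars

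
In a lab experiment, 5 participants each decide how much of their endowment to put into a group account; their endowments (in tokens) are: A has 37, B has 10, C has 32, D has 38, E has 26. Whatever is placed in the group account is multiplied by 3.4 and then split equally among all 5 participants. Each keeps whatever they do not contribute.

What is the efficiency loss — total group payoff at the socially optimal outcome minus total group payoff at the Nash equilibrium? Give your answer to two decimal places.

343.20 tokens

The private return per contributed unit is 3.4/5 = 0.6800 < 1 for every player regardless of endowment, so the Nash equilibrium is zero contribution and the group total is Σ E_j = 37 + 10 + 32 + 38 + 26 = 143.
Each contributed unit returns 3.400 to the group, so the social optimum is full contribution by everyone: group total = 3.400 × 143 = 486.20.
Efficiency loss = (3.400 − 1) × 143 = 343.20.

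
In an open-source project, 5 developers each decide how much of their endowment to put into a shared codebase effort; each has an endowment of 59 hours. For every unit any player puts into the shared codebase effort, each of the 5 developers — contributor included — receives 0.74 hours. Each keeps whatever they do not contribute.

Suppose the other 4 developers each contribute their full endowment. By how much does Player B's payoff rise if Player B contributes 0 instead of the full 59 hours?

15.34 hours

Switching from a contribution of 59 to 0 lets Player B keep an extra 59 hours, but lowers the shared codebase effort by 59, which costs Player B their own share of that drop: 0.74 × 59 = 43.66.
Net gain = 59 − 43.66 = 15.34. The private return per contributed unit (0.74) is below 1, so free-riding is indeed the best response regardless of what the others do.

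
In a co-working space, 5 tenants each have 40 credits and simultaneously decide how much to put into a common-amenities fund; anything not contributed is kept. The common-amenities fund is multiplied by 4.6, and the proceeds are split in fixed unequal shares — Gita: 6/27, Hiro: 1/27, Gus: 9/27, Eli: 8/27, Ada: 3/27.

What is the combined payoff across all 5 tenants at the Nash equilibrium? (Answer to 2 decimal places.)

632.00 credits

Each unit j contributes comes back to j as 4.6 × (j's share), so j prefers to contribute only if that share exceeds 1/4.6 = 0.2174; otherwise keeping the unit dominates.
Gita, Gus and Eli are above the threshold, contributing 40 each; the remaining 2 contribute 0. Total contributed: 120.
The common-amenities fund pays out 4.6 × 120 = 552.00 in total (split across the unequal shares, but the aggregate is all that matters for the group sum).
The 2 free-riders keep 40 each, adding 80. Group total = 80 + 552.00 = 632.00.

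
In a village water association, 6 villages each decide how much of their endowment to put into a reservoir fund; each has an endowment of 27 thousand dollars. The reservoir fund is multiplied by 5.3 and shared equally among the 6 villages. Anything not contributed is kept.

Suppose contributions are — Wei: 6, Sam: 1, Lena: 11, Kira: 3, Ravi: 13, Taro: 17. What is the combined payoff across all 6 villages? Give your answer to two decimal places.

Total contributed: 6 + 1 + 11 + 3 + 13 + 17 = 51; total kept: 6 × 27 − 51 = 111.
The reservoir fund pays out 5.3 × 51 = 270.30 in aggregate.
Group total = 111 + 270.30 = 381.30.

381.30 thousand dollars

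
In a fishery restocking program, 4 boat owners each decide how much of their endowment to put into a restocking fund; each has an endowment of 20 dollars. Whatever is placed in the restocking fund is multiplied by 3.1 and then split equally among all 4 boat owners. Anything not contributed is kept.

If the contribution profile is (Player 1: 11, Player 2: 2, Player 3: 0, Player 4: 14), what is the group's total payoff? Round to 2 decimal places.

136.70 dollars

Total contributed: 11 + 2 + 0 + 14 = 27; total kept: 4 × 20 − 27 = 53.
The restocking fund pays out 3.1 × 27 = 83.70 in aggregate.
Group total = 53 + 83.70 = 136.70.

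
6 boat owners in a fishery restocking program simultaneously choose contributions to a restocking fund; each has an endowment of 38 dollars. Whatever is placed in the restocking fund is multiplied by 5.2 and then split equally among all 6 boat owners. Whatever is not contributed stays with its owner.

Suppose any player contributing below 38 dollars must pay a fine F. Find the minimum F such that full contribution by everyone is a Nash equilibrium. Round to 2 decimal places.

5.07 dollars

Given the others contribute fully, the best deviation is to contribute 0 (any partial contribution still incurs the fine and gives up units whose private return 0.8667 is below 1).
Deviating from 38 to 0 saves 38 dollars but forfeits the deviator's share of the drop in the restocking fund: 5.2/6 × 38 = 32.93.
So the deviation gain is 38 − 32.93 = 5.07, and the fine must be at least 5.07 dollars to wipe it out.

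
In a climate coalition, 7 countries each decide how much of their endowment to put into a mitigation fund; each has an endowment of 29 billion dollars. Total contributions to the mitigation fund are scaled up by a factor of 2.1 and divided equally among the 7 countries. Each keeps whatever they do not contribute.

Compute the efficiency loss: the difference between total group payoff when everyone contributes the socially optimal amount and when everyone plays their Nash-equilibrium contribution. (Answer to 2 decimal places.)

Each contributed unit returns 2.1/7 = 0.3000 to its contributor — below 1 — so contributing 0 is dominant for every player. At the Nash equilibrium everyone keeps their 29, and the group total is 7 × 29 = 203.
Each contributed unit returns 2.100 to the group as a whole (0.3000 to each of 7 players), which exceeds 1, so the social optimum is full contribution: group total = 2.100 × 203 = 426.30.
Efficiency loss = 426.30 − 203 = 223.30.

223.30 billion dollars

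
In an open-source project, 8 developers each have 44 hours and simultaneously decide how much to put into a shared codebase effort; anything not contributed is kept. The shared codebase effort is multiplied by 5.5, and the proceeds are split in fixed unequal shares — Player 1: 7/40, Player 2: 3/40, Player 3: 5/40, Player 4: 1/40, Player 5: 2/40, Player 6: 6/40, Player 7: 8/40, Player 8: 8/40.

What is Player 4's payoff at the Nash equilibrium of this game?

56.10 hours

Each unit j contributes comes back to j as 5.5 × (j's share), so j prefers to contribute only if that share exceeds 1/5.5 = 0.1818; otherwise keeping the unit dominates.
Player 7 and Player 8 clear that bar, contributing 44 each; the remaining 6 contribute 0. Total contributed: 88.
Player 4 keeps 44 and receives 5.5 × 88 × 1/40 = 12.10 from the shared codebase effort, for a payoff of 56.10.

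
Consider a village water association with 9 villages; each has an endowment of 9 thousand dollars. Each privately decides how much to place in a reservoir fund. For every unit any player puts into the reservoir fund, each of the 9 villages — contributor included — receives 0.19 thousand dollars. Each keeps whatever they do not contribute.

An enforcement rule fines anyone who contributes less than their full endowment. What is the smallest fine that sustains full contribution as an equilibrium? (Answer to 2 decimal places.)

7.29 thousand dollars

Given the others contribute fully, the best deviation is to contribute 0 (any partial contribution still incurs the fine and gives up units whose private return 0.19 is below 1).
Deviating from 9 to 0 saves 9 thousand dollars but forfeits the deviator's share of the drop in the reservoir fund: 0.19 × 9 = 1.71.
So the deviation gain is 9 − 1.71 = 7.29, and the fine must be at least 7.29 thousand dollars to wipe it out.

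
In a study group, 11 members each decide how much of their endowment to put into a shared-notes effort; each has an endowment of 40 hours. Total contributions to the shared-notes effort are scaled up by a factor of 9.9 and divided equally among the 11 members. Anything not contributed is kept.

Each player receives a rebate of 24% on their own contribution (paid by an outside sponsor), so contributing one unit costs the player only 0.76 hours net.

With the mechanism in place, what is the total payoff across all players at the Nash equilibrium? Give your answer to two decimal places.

Under the mechanism each unit contributed yields (9.9/11) / 0.76 = 1.1842 back to its contributor per unit of net cost, which exceeds 1, making full contribution the dominant choice for everyone.
So the Nash equilibrium is full contribution by all 11; the group earns 11 × (40 × 0.24 + 9.9 × 40) = 4461.60.

4461.60 hours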